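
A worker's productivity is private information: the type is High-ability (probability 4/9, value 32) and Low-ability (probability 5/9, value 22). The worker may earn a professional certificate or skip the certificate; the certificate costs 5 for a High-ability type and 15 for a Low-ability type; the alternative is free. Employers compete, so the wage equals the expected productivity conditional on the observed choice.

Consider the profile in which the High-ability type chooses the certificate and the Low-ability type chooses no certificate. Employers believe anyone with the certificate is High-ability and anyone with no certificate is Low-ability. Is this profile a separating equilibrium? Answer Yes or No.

Under these beliefs, the certificate earns wage 32 and no certificate earns wage 22.
High-ability: the certificate nets 32 − 5 = 27; no certificate nets 22. High-ability prefers the certificate.
Low-ability: the certificate nets 32 − 15 = 17; no certificate nets 22. Low-ability prefers no certificate.
Neither type deviates, so the separating profile is an equilibrium.

Yes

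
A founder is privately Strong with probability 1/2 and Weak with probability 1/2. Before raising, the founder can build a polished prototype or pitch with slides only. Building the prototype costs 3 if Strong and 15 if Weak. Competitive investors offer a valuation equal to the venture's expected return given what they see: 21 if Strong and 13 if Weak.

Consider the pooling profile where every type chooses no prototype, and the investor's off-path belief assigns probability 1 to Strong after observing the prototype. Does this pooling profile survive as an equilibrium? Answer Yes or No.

On path, the investor holds the prior and pays 1/2·21 + 1/2·13 = 17. Off path (the prototype), believing Strong, it pays 21.
Strong: no prototype nets 17; the prototype nets 21 − 3 = 18. Strong would deviate.
Weak: no prototype nets 17; the prototype nets 21 − 15 = 6. Weak stays.
A type deviates, so pooling fails.

No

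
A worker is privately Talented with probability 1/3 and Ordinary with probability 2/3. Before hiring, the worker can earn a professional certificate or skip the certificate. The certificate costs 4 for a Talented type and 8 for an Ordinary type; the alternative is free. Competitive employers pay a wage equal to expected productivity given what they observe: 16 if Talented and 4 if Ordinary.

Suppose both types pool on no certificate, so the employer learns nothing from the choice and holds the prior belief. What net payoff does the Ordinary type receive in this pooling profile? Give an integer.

8

Pooled wage = 1/3·16 + 2/3·4 = 8.
Ordinary pays no cost for no certificate, so net payoff = 8.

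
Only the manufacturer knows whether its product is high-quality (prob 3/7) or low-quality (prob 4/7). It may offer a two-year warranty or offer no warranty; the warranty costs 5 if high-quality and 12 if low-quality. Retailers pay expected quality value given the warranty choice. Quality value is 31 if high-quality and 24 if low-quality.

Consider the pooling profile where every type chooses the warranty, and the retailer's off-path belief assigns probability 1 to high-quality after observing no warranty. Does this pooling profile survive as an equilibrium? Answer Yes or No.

No

On path, the retailer holds the prior and pays 3/7·31 + 4/7·24 = 27. Off path (no warranty), believing high-quality, it pays 31.
high-quality: the warranty nets 27 − 5 = 22; no warranty nets 31. high-quality would deviate.
low-quality: the warranty nets 27 − 12 = 15; no warranty nets 31. low-quality would deviate.
A type deviates, so pooling fails.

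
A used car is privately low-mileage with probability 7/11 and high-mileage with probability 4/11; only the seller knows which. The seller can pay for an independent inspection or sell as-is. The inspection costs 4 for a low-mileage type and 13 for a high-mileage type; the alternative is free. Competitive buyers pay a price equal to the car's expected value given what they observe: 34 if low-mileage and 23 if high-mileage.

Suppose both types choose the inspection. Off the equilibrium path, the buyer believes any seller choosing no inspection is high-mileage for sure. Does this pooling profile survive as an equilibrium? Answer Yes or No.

On path, the buyer holds the prior and pays 7/11·34 + 4/11·23 = 30. Off path (no inspection), believing high-mileage, it pays 23.
low-mileage: the inspection nets 30 − 4 = 26; no inspection nets 23. low-mileage stays.
high-mileage: the inspection nets 30 − 13 = 17; no inspection nets 23. high-mileage would deviate.
A type deviates, so pooling fails.

No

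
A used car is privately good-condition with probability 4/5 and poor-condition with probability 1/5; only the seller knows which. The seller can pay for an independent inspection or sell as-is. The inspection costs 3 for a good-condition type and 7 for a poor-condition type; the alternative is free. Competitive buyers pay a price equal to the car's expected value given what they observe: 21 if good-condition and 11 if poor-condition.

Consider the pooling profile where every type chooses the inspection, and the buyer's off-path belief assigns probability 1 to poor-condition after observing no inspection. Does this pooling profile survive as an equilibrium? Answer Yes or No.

On path, the buyer holds the prior and pays 4/5·21 + 1/5·11 = 19. Off path (no inspection), believing poor-condition, it pays 11.
good-condition: the inspection nets 19 − 3 = 16; no inspection nets 11. good-condition stays.
poor-condition: the inspection nets 19 − 7 = 12; no inspection nets 11. poor-condition stays.
No type deviates, so pooling is sustained.

Yes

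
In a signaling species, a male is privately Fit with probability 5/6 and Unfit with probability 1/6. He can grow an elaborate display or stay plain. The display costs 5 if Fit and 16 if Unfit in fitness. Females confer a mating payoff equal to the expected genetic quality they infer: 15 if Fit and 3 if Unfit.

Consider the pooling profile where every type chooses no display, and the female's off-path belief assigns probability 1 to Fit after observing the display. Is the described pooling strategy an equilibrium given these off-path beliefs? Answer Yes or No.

On path, the female holds the prior and pays 5/6·15 + 1/6·3 = 13. Off path (the display), believing Fit, it pays 15.
Fit: no display nets 13; the display nets 15 − 5 = 10. Fit stays.
Unfit: no display nets 13; the display nets 15 − 16 = -1. Unfit stays.
No type deviates, so pooling is sustained.

Yes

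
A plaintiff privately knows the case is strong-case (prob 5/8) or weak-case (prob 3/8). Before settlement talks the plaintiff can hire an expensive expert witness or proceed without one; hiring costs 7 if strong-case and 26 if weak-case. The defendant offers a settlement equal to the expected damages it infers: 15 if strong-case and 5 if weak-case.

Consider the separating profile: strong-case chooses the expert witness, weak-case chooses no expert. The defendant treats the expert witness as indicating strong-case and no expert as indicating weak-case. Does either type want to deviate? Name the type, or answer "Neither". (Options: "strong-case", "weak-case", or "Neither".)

Neither

The expert witness pays 15; no expert pays 5.
strong-case: assigned the expert witness, nets 15 − 7 = 8; deviating to no expert nets 5.
weak-case: assigned no expert, nets 5; deviating to the expert witness nets 15 − 26 = -11.
Both types strictly prefer their assigned action; no profitable deviation.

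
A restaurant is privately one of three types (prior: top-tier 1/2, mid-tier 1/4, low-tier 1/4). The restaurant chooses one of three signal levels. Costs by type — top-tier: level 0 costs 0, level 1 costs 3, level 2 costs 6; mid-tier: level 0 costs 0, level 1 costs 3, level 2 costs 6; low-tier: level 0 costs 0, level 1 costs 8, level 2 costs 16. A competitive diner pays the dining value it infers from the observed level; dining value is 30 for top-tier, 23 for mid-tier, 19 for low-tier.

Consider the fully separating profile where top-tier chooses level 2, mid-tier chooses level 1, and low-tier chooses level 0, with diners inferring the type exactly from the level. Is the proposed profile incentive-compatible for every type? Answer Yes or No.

No

Separating price premiums: level 2 → 30, level 1 → 23, level 0 → 19.
top-tier (assigned level 2): level 0: 19 − 0 = 19; level 1: 23 − 3 = 20; level 2: 30 − 6 = 24. top-tier stays.
mid-tier (assigned level 1): level 0: 19 − 0 = 19; level 1: 23 − 3 = 20; level 2: 30 − 6 = 24. mid-tier prefers level 2.
low-tier (assigned level 0): level 0: 19 − 0 = 19; level 1: 23 − 8 = 15; level 2: 30 − 16 = 14. low-tier stays.
At least one type deviates; the separating profile fails.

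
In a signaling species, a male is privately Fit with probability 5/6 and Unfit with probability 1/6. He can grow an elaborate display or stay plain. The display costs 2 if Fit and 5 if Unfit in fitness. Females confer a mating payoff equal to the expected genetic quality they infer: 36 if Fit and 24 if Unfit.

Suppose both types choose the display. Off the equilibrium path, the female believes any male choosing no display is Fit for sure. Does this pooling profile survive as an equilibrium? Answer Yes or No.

No

On path, the female holds the prior and pays 5/6·36 + 1/6·24 = 34. Off path (no display), believing Fit, it pays 36.
Fit: the display nets 34 − 2 = 32; no display nets 36. Fit would deviate.
Unfit: the display nets 34 − 5 = 29; no display nets 36. Unfit would deviate.
A type deviates, so pooling fails.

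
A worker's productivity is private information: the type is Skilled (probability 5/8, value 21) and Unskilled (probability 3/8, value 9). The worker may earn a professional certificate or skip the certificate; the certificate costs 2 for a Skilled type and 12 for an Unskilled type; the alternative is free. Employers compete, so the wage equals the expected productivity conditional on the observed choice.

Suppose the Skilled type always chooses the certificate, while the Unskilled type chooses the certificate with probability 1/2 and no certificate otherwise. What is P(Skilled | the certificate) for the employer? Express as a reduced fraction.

P(the certificate) = (5/8)·1 + (3/8)·(1/2) = 13/16.
By Bayes' rule, P(Skilled | the certificate) = (5/8) / (13/16) = 10/13.

10/13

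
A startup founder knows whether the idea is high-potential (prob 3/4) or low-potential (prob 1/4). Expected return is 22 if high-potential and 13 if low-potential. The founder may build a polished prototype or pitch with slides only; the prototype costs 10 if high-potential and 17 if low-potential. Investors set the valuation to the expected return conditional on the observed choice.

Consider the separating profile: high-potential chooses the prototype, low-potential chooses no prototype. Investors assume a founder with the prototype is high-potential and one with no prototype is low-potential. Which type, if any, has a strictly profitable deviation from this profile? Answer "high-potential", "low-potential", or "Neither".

high-potential

The prototype pays 22; no prototype pays 13.
high-potential: assigned the prototype, nets 22 − 10 = 12; deviating to no prototype nets 13.
low-potential: assigned no prototype, nets 13; deviating to the prototype nets 22 − 17 = 5.
The high-potential type gains 1 by deviating.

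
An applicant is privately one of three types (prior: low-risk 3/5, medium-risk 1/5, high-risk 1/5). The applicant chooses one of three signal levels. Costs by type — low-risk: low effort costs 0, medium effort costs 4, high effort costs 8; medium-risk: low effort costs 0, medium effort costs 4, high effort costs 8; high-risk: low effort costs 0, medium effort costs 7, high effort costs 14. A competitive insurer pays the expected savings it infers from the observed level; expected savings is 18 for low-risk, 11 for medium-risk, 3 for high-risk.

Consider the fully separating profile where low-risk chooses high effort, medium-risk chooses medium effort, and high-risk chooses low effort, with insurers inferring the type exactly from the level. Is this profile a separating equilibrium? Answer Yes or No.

Separating rebates: high effort → 18, medium effort → 11, low effort → 3.
low-risk (assigned high effort): low effort: 3 − 0 = 3; medium effort: 11 − 4 = 7; high effort: 18 − 8 = 10. low-risk stays.
medium-risk (assigned medium effort): low effort: 3 − 0 = 3; medium effort: 11 − 4 = 7; high effort: 18 − 8 = 10. medium-risk prefers high effort.
high-risk (assigned low effort): low effort: 3 − 0 = 3; medium effort: 11 − 7 = 4; high effort: 18 − 14 = 4. high-risk prefers medium effort.
At least one type deviates; the separating profile fails.

No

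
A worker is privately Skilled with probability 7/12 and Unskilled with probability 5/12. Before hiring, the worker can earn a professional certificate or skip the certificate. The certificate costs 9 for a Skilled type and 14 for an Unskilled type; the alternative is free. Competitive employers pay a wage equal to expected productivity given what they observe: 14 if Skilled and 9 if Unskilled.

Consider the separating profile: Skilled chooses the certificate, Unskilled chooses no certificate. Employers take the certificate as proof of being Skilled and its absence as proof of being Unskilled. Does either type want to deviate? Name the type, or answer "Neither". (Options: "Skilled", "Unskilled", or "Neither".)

The certificate pays 14; no certificate pays 9.
Skilled: assigned the certificate, nets 14 − 9 = 5; deviating to no certificate nets 9.
Unskilled: assigned no certificate, nets 9; deviating to the certificate nets 14 − 14 = 0.
The Skilled type gains 4 by deviating.

Skilled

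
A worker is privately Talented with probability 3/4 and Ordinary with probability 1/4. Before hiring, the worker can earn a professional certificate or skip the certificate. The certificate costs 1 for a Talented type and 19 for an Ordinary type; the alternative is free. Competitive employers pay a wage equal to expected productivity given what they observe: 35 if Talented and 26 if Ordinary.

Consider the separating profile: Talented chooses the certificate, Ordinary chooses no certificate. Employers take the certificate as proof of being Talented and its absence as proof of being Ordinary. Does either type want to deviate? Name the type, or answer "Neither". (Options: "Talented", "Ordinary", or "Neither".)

Neither

The certificate pays 35; no certificate pays 26.
Talented: assigned the certificate, nets 35 − 1 = 34; deviating to no certificate nets 26.
Ordinary: assigned no certificate, nets 26; deviating to the certificate nets 35 − 19 = 16.
Both types strictly prefer their assigned action; no profitable deviation.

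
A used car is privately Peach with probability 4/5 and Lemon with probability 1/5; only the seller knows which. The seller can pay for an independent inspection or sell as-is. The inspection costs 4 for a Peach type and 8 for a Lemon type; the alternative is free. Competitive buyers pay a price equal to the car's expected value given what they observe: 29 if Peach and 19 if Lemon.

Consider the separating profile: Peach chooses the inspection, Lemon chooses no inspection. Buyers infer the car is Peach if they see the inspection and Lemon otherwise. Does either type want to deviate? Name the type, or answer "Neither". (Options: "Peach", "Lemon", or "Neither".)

Lemon

The inspection pays 29; no inspection pays 19.
Peach: assigned the inspection, nets 29 − 4 = 25; deviating to no inspection nets 19.
Lemon: assigned no inspection, nets 19; deviating to the inspection nets 29 − 8 = 21.
The Lemon type gains 2 by deviating.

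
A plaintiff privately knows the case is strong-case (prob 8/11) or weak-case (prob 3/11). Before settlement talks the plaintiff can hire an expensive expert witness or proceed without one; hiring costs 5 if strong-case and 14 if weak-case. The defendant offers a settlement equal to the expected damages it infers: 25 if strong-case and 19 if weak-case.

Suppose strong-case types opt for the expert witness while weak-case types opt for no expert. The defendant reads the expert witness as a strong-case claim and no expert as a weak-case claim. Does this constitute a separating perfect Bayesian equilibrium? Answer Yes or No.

Yes

Under these beliefs, the expert witness earns settlement 25 and no expert earns settlement 19.
strong-case: the expert witness nets 25 − 5 = 20; no expert nets 19. strong-case prefers the expert witness.
weak-case: the expert witness nets 25 − 14 = 11; no expert nets 19. weak-case prefers no expert.
Neither type deviates, so the separating profile is an equilibrium.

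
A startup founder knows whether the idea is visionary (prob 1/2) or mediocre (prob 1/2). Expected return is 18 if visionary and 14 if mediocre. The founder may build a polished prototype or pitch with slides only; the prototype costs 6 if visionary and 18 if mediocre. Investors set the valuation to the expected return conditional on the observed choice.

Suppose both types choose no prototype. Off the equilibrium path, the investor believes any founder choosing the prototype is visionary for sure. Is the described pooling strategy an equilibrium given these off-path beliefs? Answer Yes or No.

Yes

On path, the investor holds the prior and pays 1/2·18 + 1/2·14 = 16. Off path (the prototype), believing visionary, it pays 18.
visionary: no prototype nets 16; the prototype nets 18 − 6 = 12. visionary stays.
mediocre: no prototype nets 16; the prototype nets 18 − 18 = 0. mediocre stays.
No type deviates, so pooling is sustained.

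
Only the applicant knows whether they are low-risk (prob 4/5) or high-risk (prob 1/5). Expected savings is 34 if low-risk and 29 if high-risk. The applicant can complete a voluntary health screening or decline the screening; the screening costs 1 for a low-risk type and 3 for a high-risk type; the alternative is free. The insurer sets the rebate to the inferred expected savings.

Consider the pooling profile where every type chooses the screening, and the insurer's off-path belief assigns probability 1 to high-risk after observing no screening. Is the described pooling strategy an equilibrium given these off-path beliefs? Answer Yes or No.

On path, the insurer holds the prior and pays 4/5·34 + 1/5·29 = 33. Off path (no screening), believing high-risk, it pays 29.
low-risk: the screening nets 33 − 1 = 32; no screening nets 29. low-risk stays.
high-risk: the screening nets 33 − 3 = 30; no screening nets 29. high-risk stays.
No type deviates, so pooling is sustained.

Yes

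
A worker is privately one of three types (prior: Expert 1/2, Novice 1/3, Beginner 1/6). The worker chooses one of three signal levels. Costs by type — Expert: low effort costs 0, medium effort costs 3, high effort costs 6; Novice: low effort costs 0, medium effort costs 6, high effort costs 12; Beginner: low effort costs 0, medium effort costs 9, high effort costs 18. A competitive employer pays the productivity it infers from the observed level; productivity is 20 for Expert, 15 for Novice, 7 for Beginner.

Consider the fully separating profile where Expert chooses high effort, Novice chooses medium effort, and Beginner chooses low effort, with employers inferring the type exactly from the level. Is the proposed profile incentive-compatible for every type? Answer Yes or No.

Separating wages: high effort → 20, medium effort → 15, low effort → 7.
Expert (assigned high effort): low effort: 7 − 0 = 7; medium effort: 15 − 3 = 12; high effort: 20 − 6 = 14. Expert stays.
Novice (assigned medium effort): low effort: 7 − 0 = 7; medium effort: 15 − 6 = 9; high effort: 20 − 12 = 8. Novice stays.
Beginner (assigned low effort): low effort: 7 − 0 = 7; medium effort: 15 − 9 = 6; high effort: 20 − 18 = 2. Beginner stays.
Every type prefers its assigned level; separation holds.

Yes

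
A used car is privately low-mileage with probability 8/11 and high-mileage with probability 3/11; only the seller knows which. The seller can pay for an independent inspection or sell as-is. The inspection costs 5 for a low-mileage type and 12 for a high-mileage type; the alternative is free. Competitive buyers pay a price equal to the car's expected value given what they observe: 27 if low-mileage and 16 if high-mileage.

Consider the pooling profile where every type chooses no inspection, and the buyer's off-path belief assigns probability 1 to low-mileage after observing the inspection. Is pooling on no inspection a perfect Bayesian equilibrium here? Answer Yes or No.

Yes

On path, the buyer holds the prior and pays 8/11·27 + 3/11·16 = 24. Off path (the inspection), believing low-mileage, it pays 27.
low-mileage: no inspection nets 24; the inspection nets 27 − 5 = 22. low-mileage stays.
high-mileage: no inspection nets 24; the inspection nets 27 − 12 = 15. high-mileage stays.
No type deviates, so pooling is sustained.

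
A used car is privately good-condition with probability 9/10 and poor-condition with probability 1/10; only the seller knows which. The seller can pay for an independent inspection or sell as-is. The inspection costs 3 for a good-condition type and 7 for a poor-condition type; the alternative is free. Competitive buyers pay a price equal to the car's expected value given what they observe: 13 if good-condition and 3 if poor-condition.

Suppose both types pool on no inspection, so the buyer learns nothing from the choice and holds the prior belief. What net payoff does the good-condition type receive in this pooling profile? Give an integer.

Pooled price = 9/10·13 + 1/10·3 = 12.
good-condition pays no cost for no inspection, so net payoff = 12.

12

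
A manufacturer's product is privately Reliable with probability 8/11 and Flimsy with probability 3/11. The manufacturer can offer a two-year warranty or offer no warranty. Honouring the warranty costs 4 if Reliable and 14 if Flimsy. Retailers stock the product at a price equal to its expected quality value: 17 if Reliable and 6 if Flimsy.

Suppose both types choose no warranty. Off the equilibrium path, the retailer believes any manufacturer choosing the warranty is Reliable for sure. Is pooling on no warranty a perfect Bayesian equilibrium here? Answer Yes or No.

On path, the retailer holds the prior and pays 8/11·17 + 3/11·6 = 14. Off path (the warranty), believing Reliable, it pays 17.
Reliable: no warranty nets 14; the warranty nets 17 − 4 = 13. Reliable stays.
Flimsy: no warranty nets 14; the warranty nets 17 − 14 = 3. Flimsy stays.
No type deviates, so pooling is sustained.

Yes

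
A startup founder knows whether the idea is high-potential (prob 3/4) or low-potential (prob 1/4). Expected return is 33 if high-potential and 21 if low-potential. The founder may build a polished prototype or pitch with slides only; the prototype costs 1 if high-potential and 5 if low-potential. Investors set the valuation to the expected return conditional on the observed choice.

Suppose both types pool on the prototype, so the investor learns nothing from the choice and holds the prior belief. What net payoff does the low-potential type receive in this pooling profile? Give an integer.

25

Pooled valuation = 3/4·33 + 1/4·21 = 30.
low-potential pays cost 5 for the prototype, so net payoff = 30 − 5 = 25.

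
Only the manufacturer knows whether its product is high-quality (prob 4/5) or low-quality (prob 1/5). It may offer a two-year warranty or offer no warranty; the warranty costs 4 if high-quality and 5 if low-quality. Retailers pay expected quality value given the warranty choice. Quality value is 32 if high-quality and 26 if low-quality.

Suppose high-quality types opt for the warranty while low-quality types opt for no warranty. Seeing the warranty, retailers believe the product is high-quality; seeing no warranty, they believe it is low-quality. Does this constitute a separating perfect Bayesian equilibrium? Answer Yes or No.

No

Under these beliefs, the warranty earns price 32 and no warranty earns price 26.
high-quality: the warranty nets 32 − 4 = 28; no warranty nets 26. high-quality prefers the warranty.
low-quality: the warranty nets 32 − 5 = 27; no warranty nets 26. low-quality would deviate to the warranty.
low-quality has a profitable deviation, so the profile is not an equilibrium.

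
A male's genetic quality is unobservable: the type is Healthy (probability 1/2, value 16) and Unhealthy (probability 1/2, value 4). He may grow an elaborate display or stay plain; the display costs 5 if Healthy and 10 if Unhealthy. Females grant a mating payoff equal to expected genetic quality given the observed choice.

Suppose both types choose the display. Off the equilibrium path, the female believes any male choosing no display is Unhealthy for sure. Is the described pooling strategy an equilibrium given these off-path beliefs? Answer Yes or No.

On path, the female holds the prior and pays 1/2·16 + 1/2·4 = 10. Off path (no display), believing Unhealthy, it pays 4.
Healthy: the display nets 10 − 5 = 5; no display nets 4. Healthy stays.
Unhealthy: the display nets 10 − 10 = 0; no display nets 4. Unhealthy would deviate.
A type deviates, so pooling fails.

No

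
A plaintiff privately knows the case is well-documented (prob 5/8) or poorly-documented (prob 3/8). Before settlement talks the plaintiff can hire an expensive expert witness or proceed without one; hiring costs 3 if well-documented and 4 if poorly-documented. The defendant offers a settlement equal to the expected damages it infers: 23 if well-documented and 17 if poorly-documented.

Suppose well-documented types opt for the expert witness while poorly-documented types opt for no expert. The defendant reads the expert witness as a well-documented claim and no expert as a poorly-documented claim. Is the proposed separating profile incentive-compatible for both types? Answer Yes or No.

No

Under these beliefs, the expert witness earns settlement 23 and no expert earns settlement 17.
well-documented: the expert witness nets 23 − 3 = 20; no expert nets 17. well-documented prefers the expert witness.
poorly-documented: the expert witness nets 23 − 4 = 19; no expert nets 17. poorly-documented would deviate to the expert witness.
poorly-documented has a profitable deviation, so the profile is not an equilibrium.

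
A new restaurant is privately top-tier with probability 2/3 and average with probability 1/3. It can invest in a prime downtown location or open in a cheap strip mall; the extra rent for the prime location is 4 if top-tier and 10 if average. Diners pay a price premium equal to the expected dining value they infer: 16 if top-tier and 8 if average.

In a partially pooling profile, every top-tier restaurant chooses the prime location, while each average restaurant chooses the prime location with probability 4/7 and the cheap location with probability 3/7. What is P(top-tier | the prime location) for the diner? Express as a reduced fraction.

7/9

P(the prime location) = (2/3)·1 + (1/3)·(4/7) = 6/7.
By Bayes' rule, P(top-tier | the prime location) = (2/3) / (6/7) = 7/9.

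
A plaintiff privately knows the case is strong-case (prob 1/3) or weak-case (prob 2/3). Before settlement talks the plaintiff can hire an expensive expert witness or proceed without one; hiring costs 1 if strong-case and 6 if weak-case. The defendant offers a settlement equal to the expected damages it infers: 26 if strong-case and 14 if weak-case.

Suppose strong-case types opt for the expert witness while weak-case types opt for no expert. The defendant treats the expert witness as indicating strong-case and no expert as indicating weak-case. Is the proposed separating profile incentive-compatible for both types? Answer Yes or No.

Under these beliefs, the expert witness earns settlement 26 and no expert earns settlement 14.
strong-case: the expert witness nets 26 − 1 = 25; no expert nets 14. strong-case prefers the expert witness.
weak-case: the expert witness nets 26 − 6 = 20; no expert nets 14. weak-case would deviate to the expert witness.
weak-case has a profitable deviation, so the profile is not an equilibrium.

No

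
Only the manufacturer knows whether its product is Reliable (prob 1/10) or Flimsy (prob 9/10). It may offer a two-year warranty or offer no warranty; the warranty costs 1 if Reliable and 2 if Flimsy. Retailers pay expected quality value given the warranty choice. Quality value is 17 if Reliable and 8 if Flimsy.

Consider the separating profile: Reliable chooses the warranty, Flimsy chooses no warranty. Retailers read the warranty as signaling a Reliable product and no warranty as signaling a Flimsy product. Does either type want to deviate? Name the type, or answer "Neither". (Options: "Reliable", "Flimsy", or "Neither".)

The warranty pays 17; no warranty pays 8.
Reliable: assigned the warranty, nets 17 − 1 = 16; deviating to no warranty nets 8.
Flimsy: assigned no warranty, nets 8; deviating to the warranty nets 17 − 2 = 15.
The Flimsy type gains 7 by deviating.

Flimsy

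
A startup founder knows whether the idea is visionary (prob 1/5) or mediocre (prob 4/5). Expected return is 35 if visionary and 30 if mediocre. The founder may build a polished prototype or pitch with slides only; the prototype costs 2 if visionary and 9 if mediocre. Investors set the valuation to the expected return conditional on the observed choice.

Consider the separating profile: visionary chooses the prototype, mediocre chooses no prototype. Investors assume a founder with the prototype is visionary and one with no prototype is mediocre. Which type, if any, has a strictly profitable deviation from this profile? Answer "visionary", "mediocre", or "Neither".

Neither

The prototype pays 35; no prototype pays 30.
visionary: assigned the prototype, nets 35 − 2 = 33; deviating to no prototype nets 30.
mediocre: assigned no prototype, nets 30; deviating to the prototype nets 35 − 9 = 26.
Both types strictly prefer their assigned action; no profitable deviation.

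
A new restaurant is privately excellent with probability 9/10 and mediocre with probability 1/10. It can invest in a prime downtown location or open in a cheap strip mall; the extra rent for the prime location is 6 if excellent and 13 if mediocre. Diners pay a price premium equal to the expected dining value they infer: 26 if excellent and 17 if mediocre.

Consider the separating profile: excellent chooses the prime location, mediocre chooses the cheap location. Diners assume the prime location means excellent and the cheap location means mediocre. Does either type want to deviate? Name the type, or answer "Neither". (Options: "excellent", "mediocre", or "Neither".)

The prime location pays 26; the cheap location pays 17.
excellent: assigned the prime location, nets 26 − 6 = 20; deviating to the cheap location nets 17.
mediocre: assigned the cheap location, nets 17; deviating to the prime location nets 26 − 13 = 13.
Both types strictly prefer their assigned action; no profitable deviation.

Neither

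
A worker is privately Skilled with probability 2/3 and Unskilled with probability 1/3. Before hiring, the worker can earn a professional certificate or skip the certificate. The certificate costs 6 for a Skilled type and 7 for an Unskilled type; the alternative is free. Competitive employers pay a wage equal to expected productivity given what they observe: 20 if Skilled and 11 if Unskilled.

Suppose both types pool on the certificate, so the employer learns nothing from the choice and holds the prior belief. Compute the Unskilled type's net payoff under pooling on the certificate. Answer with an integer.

10

Pooled wage = 2/3·20 + 1/3·11 = 17.
Unskilled pays cost 7 for the certificate, so net payoff = 17 − 7 = 10.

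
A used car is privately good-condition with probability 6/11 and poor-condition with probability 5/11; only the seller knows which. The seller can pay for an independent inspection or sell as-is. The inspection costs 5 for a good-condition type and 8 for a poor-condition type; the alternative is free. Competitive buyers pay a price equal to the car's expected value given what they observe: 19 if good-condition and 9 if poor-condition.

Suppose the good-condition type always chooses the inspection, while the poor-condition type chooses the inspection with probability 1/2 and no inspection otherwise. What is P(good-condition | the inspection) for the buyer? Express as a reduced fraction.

P(the inspection) = (6/11)·1 + (5/11)·(1/2) = 17/22.
By Bayes' rule, P(good-condition | the inspection) = (6/11) / (17/22) = 12/17.

12/17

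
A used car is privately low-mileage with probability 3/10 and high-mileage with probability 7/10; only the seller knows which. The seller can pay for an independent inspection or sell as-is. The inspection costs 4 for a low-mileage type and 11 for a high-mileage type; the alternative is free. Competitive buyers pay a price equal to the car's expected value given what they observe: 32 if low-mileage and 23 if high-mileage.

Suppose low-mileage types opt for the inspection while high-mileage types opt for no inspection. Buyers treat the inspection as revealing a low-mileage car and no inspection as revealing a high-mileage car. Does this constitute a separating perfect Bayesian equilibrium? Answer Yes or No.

Yes

Under these beliefs, the inspection earns price 32 and no inspection earns price 23.
low-mileage: the inspection nets 32 − 4 = 28; no inspection nets 23. low-mileage prefers the inspection.
high-mileage: the inspection nets 32 − 11 = 21; no inspection nets 23. high-mileage prefers no inspection.
Neither type deviates, so the separating profile is an equilibrium.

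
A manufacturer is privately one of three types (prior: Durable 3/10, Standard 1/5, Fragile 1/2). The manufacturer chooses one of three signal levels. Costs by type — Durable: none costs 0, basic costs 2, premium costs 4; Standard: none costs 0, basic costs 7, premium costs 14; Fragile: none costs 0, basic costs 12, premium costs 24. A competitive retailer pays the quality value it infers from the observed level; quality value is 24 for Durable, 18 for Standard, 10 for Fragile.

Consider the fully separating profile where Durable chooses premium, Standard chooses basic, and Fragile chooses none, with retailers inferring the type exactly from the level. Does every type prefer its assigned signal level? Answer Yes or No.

Yes

Separating prices: premium → 24, basic → 18, none → 10.
Durable (assigned premium): none: 10 − 0 = 10; basic: 18 − 2 = 16; premium: 24 − 4 = 20. Durable stays.
Standard (assigned basic): none: 10 − 0 = 10; basic: 18 − 7 = 11; premium: 24 − 14 = 10. Standard stays.
Fragile (assigned none): none: 10 − 0 = 10; basic: 18 − 12 = 6; premium: 24 − 24 = 0. Fragile stays.
Every type prefers its assigned level; separation holds.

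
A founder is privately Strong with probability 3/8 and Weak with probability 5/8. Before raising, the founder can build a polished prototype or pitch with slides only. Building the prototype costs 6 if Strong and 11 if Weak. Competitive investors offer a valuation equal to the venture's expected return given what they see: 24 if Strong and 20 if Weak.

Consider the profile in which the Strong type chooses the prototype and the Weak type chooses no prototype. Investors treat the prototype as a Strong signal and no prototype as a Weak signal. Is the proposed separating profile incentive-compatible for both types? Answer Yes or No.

Under these beliefs, the prototype earns valuation 24 and no prototype earns valuation 20.
Strong: the prototype nets 24 − 6 = 18; no prototype nets 20. Strong would deviate to no prototype.
Weak: the prototype nets 24 − 11 = 13; no prototype nets 20. Weak prefers no prototype.
Strong has a profitable deviation, so the profile is not an equilibrium.

No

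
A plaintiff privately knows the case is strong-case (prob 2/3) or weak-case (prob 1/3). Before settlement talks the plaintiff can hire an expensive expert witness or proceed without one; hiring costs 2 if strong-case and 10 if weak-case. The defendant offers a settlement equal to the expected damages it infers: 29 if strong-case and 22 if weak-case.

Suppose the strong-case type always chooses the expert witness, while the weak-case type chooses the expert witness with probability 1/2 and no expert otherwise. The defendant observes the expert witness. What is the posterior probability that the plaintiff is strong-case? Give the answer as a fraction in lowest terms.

4/5

P(the expert witness) = (2/3)·1 + (1/3)·(1/2) = 5/6.
By Bayes' rule, P(strong-case | the expert witness) = (2/3) / (5/6) = 4/5.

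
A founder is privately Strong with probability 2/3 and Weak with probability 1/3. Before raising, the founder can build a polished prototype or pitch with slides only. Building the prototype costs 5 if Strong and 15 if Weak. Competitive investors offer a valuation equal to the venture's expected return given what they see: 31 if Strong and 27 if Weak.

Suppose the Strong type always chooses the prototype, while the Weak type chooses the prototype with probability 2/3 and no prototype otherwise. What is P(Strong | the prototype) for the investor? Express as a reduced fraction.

P(the prototype) = (2/3)·1 + (1/3)·(2/3) = 8/9.
By Bayes' rule, P(Strong | the prototype) = (2/3) / (8/9) = 3/4.

3/4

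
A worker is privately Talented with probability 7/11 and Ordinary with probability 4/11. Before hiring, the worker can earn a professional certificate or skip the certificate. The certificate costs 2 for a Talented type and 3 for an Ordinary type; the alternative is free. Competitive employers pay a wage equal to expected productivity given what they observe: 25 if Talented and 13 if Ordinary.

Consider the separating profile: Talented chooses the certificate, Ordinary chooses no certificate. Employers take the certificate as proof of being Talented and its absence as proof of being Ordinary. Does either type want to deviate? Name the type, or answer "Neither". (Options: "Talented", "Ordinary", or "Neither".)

Ordinary

The certificate pays 25; no certificate pays 13.
Talented: assigned the certificate, nets 25 − 2 = 23; deviating to no certificate nets 13.
Ordinary: assigned no certificate, nets 13; deviating to the certificate nets 25 − 3 = 22.
The Ordinary type gains 9 by deviating.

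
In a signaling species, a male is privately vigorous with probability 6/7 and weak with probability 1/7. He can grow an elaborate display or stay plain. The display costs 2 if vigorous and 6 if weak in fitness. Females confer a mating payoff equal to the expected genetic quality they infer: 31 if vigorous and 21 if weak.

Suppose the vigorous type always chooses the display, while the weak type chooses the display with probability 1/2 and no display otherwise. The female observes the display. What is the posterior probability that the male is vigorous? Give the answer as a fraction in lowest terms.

12/13

P(the display) = (6/7)·1 + (1/7)·(1/2) = 13/14.
By Bayes' rule, P(vigorous | the display) = (6/7) / (13/14) = 12/13.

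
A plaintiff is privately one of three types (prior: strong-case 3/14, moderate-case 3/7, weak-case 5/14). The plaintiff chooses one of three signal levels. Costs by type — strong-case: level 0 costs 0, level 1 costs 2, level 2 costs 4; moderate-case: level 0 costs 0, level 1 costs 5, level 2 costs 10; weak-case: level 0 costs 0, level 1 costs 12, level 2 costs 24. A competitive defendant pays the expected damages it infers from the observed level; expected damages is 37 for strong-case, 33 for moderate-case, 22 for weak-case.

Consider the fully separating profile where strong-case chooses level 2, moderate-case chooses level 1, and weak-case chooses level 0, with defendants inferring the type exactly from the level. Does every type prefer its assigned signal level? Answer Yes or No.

Yes

Separating settlements: level 2 → 37, level 1 → 33, level 0 → 22.
strong-case (assigned level 2): level 0: 22 − 0 = 22; level 1: 33 − 2 = 31; level 2: 37 − 4 = 33. strong-case stays.
moderate-case (assigned level 1): level 0: 22 − 0 = 22; level 1: 33 − 5 = 28; level 2: 37 − 10 = 27. moderate-case stays.
weak-case (assigned level 0): level 0: 22 − 0 = 22; level 1: 33 − 12 = 21; level 2: 37 − 24 = 13. weak-case stays.
Every type prefers its assigned level; separation holds.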